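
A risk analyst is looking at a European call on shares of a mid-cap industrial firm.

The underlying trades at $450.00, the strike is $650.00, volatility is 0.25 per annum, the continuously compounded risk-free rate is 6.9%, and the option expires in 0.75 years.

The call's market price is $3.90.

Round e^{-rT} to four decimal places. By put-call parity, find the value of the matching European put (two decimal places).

$171.14

e^(−rT) = e^(−0.069·0.75) = 0.9496
Put-call parity: C − P = S − K·e^(−rT) = 450 − 650·0.9496 = 450 − 617.2400 = -167.2400
P = C − (C − P) = 3.90 − (-167.2400) = 171.1400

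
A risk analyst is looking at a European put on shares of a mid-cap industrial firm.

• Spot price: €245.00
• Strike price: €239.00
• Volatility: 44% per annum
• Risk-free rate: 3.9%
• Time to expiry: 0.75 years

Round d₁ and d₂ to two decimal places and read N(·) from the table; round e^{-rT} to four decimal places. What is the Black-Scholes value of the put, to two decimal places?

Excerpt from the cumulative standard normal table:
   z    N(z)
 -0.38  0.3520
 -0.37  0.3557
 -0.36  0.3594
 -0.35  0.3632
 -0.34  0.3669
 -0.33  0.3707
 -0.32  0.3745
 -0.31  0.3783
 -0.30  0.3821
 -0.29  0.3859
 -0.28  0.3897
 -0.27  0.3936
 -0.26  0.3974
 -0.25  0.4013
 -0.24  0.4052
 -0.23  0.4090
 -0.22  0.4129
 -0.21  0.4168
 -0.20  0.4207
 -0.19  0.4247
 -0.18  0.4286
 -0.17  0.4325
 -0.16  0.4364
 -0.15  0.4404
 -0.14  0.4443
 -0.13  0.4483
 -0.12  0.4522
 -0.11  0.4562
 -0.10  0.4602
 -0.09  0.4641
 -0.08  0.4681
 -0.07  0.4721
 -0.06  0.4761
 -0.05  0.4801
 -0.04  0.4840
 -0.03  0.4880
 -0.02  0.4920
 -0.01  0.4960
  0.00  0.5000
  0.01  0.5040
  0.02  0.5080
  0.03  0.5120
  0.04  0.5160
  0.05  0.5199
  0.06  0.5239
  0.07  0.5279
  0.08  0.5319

T = 0.75;  σ√T = 0.3811
ln(S/K) + (r + σ²/2)T = ln(245/239) + (0.039 + 0.44²/2)·0.75 = 0.0248 + 0.1018 = 0.1266
d₁ = 0.1266 / 0.3811 = 0.3324 → 0.33
d₂ = d₁ − σ√T = 0.3324 − 0.3811 = -0.0487 → -0.05
exp(−rT) = exp(−0.039·0.75) = 0.9712
N(−d₂) = N(0.05) = 0.5199;  N(−d₁) = N(-0.33) = 0.3707
P = 239·0.9712·0.5199 − 245·0.3707 = 120.6775 − 90.8215 = 29.8560

€29.86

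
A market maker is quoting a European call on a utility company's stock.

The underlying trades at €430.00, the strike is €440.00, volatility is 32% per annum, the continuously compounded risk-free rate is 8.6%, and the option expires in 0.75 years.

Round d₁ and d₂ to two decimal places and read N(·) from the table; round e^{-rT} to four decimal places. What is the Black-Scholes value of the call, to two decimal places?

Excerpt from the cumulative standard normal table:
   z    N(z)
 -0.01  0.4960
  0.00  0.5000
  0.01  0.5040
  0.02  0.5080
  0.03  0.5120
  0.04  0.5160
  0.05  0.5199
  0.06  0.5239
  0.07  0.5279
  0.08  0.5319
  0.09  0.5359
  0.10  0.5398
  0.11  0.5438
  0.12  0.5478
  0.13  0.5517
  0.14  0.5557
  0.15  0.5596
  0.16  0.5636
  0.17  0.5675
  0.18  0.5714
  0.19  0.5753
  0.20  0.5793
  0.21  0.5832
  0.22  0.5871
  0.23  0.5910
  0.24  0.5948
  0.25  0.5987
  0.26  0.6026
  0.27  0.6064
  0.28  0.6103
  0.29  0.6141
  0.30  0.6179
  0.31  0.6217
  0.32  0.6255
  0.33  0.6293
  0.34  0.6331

€56.16

σ√T = 0.32·√0.75 = 0.2771
d₁ = [ln(430/440) + (0.086 + ½·0.32²)·0.75] / (σ√T) = (-0.0230 + 0.1029) / 0.2771 = 0.2884 → 0.29
d₂ = 0.2884 − 0.2771 = 0.0112 → 0.01
exp(−rT) = exp(−0.086·0.75) = 0.9375
N(d₁) = N(0.29) = 0.6141;  N(d₂) = N(0.01) = 0.5040
C = 430·0.6141 − 440·0.9375·0.5040 = 264.0630 − 207.9000 = 56.1630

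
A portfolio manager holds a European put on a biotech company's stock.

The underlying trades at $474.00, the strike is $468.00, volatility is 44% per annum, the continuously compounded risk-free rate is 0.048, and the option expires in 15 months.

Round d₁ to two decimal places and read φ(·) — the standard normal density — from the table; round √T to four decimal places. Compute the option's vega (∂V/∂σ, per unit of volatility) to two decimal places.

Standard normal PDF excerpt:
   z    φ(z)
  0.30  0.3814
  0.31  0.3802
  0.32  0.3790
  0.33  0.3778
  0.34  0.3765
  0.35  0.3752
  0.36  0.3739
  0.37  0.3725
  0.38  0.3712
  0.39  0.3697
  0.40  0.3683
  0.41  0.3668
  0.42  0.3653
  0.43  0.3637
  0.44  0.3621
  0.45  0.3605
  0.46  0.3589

σ√T = 0.44·√1.25 = 0.4919
d₁ = [ln(474/468) + (0.048 + 0.44²/2)·1.25] / 0.4919 = [0.0127 + 0.1810] / 0.4919 = 0.3938 → 0.39
√T = √1.25 = 1.1180
φ(d₁) = φ(0.39) = 0.3697
vega = S·φ(d₁)·√T = 474·0.3697·1.1180 = 195.9159
(Vega is the same for a European call and put with the same parameters.)

195.92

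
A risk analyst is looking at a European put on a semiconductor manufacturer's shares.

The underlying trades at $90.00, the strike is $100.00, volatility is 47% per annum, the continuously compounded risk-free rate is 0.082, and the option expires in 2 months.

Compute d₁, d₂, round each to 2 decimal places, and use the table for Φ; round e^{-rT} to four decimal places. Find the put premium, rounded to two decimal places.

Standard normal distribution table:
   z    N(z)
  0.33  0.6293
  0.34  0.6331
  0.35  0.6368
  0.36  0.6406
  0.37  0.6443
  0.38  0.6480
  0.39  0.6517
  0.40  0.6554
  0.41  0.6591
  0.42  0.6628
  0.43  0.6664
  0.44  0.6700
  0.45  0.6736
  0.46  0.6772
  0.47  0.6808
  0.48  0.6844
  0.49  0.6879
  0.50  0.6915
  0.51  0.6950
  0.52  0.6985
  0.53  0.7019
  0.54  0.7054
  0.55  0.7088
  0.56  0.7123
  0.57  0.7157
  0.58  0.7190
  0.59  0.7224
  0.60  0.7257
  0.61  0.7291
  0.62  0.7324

$12.28

T = 0.1667;  σ√T = 0.1919
d₁ = [ln(90/100) + (0.082 + ½·0.47²)·0.1667] / (σ√T) = (-0.1054 + 0.0321) / 0.1919 = -0.3819 which rounds to -0.38
d₂ = -0.3819 − 0.1919 = -0.5738 which rounds to -0.57
e^(−rT) = e^(−0.082·0.1667) = 0.9864
N(−d₂) = N(0.57) = 0.7157;  N(−d₁) = N(0.38) = 0.6480
P = 100·0.9864·0.7157 − 90·0.6480 = 70.5966 − 58.3200 = 12.2766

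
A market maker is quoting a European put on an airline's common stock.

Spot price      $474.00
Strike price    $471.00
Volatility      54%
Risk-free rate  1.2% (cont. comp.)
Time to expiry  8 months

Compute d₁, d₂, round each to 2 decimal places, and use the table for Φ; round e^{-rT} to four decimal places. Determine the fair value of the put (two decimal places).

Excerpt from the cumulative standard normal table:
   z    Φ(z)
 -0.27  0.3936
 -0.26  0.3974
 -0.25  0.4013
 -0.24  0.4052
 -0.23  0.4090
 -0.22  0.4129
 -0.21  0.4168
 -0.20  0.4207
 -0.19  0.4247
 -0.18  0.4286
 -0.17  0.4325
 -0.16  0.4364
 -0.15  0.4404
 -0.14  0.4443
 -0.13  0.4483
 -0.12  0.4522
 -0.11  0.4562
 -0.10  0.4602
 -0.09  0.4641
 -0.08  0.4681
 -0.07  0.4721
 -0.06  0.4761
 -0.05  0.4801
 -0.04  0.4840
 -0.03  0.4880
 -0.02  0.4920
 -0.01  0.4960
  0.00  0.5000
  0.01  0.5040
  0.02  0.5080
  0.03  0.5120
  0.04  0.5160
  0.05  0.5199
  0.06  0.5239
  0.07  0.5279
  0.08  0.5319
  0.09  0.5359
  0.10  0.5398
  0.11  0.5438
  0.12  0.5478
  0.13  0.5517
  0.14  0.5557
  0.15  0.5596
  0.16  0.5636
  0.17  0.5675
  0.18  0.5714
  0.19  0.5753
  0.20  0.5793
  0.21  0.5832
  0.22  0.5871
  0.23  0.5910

$78.58

σ√T = 0.54·√0.6667 = 0.4409
d₁ = [ln(474/471) + (0.012 + 0.54²/2)·0.6667] / 0.4409 = [0.0063 + 0.1052] / 0.4409 = 0.2530 which rounds to 0.25
d₂ = d₁ − σ√T = 0.2530 − 0.4409 = -0.1879 which rounds to -0.19
e^(−rT) = e^(−0.012·0.6667) = 0.9920
N(−d₂) = N(0.19) = 0.5753;  N(−d₁) = N(-0.25) = 0.4013
P = 471·0.9920·0.5753 − 474·0.4013 = 268.7986 − 190.2162 = 78.5824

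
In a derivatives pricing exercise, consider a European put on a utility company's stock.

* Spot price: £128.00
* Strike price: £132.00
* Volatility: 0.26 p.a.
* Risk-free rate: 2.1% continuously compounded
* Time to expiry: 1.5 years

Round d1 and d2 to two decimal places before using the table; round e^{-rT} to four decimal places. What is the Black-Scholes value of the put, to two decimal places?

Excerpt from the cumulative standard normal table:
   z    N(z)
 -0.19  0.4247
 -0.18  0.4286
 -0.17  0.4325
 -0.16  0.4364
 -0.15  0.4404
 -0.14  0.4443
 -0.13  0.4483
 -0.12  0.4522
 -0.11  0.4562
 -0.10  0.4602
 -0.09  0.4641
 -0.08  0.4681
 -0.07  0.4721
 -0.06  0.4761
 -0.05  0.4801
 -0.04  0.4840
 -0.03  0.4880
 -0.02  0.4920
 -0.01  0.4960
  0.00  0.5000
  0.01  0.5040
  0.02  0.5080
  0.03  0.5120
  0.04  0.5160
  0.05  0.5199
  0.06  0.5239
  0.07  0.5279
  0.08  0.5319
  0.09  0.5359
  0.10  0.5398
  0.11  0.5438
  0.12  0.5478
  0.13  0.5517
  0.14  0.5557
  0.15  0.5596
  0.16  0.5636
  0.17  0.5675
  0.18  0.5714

£16.23

σ√T = 0.26 × 1.2247 = 0.3184
d₁ = [ln(128/132) + (0.021 + 0.26²/2)·1.5] / 0.3184 = [-0.0308 + 0.0822] / 0.3184 = 0.1615 ≈ 0.16
d₂ = d₁ − σ√T = 0.1615 − 0.3184 = -0.1569 ≈ -0.16
e^(−rT) = e^(−0.021·1.5) = 0.9690
N(−d₂) = N(0.16) = 0.5636;  N(−d₁) = N(-0.16) = 0.4364
P = 132·0.9690·0.5636 − 128·0.4364 = 72.0889 − 55.8592 = 16.2297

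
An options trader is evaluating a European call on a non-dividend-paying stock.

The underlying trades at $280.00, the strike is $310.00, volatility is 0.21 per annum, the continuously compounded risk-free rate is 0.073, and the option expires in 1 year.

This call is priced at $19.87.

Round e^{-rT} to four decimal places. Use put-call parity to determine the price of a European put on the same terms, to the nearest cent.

exp(−rT) = exp(−0.073·1) = 0.9296
Put-call parity: C − P = S − K·e^(−rT) = 280 − 310·0.9296 = 280 − 288.1760 = -8.1760
P = C − (C − P) = 19.87 − (-8.1760) = 28.0460

$28.05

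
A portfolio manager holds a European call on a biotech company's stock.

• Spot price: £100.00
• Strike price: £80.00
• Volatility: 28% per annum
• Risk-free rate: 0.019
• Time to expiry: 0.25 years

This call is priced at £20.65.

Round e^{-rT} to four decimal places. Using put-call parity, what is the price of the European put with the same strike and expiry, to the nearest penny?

£0.27

exp(−rT) = exp(−0.019·0.25) = 0.9953
Put-call parity: C − P = S − K·e^(−rT) = 100 − 80·0.9953 = 100 − 79.6240 = 20.3760
P = C − (C − P) = 20.65 − (20.3760) = 0.2740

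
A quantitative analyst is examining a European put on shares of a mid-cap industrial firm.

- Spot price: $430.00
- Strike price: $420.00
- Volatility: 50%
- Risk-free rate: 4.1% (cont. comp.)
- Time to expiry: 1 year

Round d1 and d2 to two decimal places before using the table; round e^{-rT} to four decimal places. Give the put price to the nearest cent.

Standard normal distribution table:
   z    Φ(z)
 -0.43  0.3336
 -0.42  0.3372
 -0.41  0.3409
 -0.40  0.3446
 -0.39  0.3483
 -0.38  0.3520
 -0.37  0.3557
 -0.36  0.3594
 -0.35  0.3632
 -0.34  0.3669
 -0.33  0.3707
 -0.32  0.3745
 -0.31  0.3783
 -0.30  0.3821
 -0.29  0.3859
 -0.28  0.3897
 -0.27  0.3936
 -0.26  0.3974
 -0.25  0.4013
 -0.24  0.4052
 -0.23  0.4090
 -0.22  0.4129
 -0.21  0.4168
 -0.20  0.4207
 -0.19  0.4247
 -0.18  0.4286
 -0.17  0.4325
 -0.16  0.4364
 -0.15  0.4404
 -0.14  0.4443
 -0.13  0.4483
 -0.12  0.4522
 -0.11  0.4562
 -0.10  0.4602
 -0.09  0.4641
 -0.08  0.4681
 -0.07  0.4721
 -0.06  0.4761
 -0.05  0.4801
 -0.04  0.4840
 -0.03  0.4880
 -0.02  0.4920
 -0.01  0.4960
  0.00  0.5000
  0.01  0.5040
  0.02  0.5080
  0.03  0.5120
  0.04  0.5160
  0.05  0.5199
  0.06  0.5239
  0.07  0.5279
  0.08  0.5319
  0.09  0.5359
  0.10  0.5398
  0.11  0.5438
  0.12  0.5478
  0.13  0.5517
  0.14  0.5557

T = 1;  σ√T = 0.5000
d₁ = [ln(430/420) + (0.041 + 0.5²/2)·1] / 0.5000 = [0.0235 + 0.1660] / 0.5000 = 0.3791 → 0.38
d₂ = d₁ − σ√T = 0.3791 − 0.5000 = -0.1209 → -0.12
exp(−rT) = exp(−0.041·1) = 0.9598
N(−d₂) = N(0.12) = 0.5478;  N(−d₁) = N(-0.38) = 0.3520
P = 420·0.9598·0.5478 − 430·0.3520 = 220.8269 − 151.3600 = 69.4669

$69.47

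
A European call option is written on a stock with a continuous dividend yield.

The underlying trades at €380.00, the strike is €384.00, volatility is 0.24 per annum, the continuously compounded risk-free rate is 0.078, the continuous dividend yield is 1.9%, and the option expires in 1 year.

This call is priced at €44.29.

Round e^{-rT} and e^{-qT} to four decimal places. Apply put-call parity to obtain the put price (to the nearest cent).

€26.63

exp(−qT) = exp(−0.019·1) = 0.9812;  exp(−rT) = exp(−0.078·1) = 0.9250
Put-call parity: C − P = S·e^(−qT) − K·e^(−rT) = 380·0.9812 − 384·0.9250 = 372.8560 − 355.2000 = 17.6560
P = C − (C − P) = 44.29 − (17.6560) = 26.6340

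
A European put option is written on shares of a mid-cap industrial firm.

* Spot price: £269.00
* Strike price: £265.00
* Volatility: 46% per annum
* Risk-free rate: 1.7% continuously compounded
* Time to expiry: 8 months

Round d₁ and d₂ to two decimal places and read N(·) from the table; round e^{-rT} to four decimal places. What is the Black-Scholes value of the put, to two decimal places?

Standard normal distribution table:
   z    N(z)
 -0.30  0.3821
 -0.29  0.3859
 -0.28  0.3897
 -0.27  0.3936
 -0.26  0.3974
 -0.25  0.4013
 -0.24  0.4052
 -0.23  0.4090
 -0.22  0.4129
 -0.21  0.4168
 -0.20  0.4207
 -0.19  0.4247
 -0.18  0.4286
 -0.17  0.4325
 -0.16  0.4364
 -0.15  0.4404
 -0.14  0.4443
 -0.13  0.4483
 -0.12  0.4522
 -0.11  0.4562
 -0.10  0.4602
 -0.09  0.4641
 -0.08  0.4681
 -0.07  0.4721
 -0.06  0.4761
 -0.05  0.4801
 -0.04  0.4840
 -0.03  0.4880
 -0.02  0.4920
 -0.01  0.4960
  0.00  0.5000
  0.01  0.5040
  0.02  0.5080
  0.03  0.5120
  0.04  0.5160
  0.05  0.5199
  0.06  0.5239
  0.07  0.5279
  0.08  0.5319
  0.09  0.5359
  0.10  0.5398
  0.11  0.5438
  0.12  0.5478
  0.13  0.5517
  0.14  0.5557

σ√T = 0.46 × 0.8165 = 0.3756
d₁ = [ln(269/265) + (0.017 + 0.46²/2)·0.6667] / 0.3756 = [0.0150 + 0.0819] / 0.3756 = 0.2579 → 0.26
d₂ = d₁ − σ√T = 0.2579 − 0.3756 = -0.1177 → -0.12
exp(−rT) = exp(−0.017·0.6667) = 0.9887
N(−d₂) = N(0.12) = 0.5478;  N(−d₁) = N(-0.26) = 0.3974
P = 265·0.9887·0.5478 − 269·0.3974 = 143.5266 − 106.9006 = 36.6260

£36.63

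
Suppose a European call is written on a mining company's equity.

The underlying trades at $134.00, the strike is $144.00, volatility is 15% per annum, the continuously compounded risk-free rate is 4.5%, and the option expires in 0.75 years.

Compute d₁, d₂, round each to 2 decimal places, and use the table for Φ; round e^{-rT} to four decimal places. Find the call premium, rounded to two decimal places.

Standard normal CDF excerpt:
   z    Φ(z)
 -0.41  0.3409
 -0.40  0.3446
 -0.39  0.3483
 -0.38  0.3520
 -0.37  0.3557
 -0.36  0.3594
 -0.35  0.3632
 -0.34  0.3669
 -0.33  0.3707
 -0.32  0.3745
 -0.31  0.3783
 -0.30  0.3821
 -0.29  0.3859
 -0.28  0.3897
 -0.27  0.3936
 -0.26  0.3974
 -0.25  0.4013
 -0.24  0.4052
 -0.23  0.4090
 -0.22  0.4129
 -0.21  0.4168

$4.77

σ√T = 0.15·√0.75 = 0.1299
d₁ = [ln(134/144) + (0.045 + 0.15²/2)·0.75] / 0.1299 = [-0.0720 + 0.0422] / 0.1299 = -0.2293 ⇒ -0.23
d₂ = d₁ − σ√T = -0.2293 − 0.1299 = -0.3592 ⇒ -0.36
e^(−rT) = e^(−0.045·0.75) = 0.9668
C = 134·N(-0.23) − 144·0.9668·N(-0.36) = 134·0.4090 − 144·0.9668·0.3594 = 54.8060 − 50.0354 = 4.7706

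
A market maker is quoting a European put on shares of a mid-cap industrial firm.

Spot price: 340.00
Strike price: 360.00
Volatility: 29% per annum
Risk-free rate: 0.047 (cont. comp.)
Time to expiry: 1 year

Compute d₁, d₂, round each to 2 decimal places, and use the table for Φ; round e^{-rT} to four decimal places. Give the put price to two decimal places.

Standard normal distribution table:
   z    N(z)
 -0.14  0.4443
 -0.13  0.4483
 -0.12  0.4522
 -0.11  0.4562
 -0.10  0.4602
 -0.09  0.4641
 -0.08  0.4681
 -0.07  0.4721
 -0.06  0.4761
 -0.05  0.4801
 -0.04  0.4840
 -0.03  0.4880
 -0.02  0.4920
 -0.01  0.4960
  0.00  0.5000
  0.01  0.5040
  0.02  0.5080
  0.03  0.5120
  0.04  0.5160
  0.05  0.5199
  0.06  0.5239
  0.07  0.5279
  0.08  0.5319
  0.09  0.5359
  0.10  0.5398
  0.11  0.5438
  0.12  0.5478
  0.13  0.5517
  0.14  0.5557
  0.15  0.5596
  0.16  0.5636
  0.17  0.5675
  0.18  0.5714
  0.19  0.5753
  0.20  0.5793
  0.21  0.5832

41.15

σ√T = 0.29 × 1.0000 = 0.2900
d₁ = [ln(340/360) + (0.047 + 0.29²/2)·1] / 0.2900 = [-0.0572 + 0.0890] / 0.2900 = 0.1100 → 0.11
d₂ = d₁ − σ√T = 0.1100 − 0.2900 = -0.1800 → -0.18
exp(−rT) = exp(−0.047·1) = 0.9541
P = 360·0.9541·N(0.18) − 340·N(-0.11) = 360·0.9541·0.5714 − 340·0.4562 = 196.2622 − 155.1080 = 41.1542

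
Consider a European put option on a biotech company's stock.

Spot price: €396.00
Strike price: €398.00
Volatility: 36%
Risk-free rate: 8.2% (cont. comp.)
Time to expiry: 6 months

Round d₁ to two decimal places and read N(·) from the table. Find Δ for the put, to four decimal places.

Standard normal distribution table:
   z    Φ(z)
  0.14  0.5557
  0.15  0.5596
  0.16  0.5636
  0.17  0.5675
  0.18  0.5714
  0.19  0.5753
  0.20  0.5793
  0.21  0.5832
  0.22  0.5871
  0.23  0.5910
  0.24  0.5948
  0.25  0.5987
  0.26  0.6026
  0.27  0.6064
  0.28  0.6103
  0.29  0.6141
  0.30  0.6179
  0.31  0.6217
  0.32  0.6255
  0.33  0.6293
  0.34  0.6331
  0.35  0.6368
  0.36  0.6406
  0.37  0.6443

σ√T = 0.36·√0.5 = 0.2546
d₁ = [ln(396/398) + (0.082 + ½·0.36²)·0.5] / (σ√T) = (-0.0050 + 0.0734) / 0.2546 = 0.2686 → 0.27
N(d₁) = N(0.27) = 0.6064
Δ_put = N(d₁) − 1 = 0.6064 − 1 = -0.3936

-0.3936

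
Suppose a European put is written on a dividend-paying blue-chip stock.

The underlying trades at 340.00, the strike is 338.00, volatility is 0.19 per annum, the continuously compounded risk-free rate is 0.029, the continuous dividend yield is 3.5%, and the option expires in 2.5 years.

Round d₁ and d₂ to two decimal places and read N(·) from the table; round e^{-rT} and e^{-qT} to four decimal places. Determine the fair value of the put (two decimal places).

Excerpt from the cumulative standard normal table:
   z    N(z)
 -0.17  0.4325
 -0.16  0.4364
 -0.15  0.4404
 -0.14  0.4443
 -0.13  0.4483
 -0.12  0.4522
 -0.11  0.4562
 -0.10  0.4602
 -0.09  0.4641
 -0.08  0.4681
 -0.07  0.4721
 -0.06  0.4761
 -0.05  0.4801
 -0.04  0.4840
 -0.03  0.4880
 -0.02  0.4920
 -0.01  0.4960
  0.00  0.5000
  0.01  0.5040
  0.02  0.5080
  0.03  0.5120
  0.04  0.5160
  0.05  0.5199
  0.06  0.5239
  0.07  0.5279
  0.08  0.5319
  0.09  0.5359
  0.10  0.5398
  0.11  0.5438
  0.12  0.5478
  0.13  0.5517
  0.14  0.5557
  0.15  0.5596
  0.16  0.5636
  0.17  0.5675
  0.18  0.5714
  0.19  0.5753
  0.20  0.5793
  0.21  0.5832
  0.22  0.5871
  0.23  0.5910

38.77

σ√T = 0.19 × 1.5811 = 0.3004
d₁ = [ln(340/338) + (0.029 − 0.035 + ½·0.19²)·2.5] / (σ√T) = (0.0059 + 0.0301) / 0.3004 = 0.1199 ⇒ 0.12
d₂ = 0.1199 − 0.3004 = -0.1805 ⇒ -0.18
e^(−qT) = e^(−0.035·2.5) = 0.9162;  e^(−rT) = e^(−0.029·2.5) = 0.9301
N(−d₂) = N(0.18) = 0.5714;  N(−d₁) = N(-0.12) = 0.4522
P = 338·0.9301·0.5714 − 340·0.9162·0.4522 = 179.6332 − 140.8639 = 38.7693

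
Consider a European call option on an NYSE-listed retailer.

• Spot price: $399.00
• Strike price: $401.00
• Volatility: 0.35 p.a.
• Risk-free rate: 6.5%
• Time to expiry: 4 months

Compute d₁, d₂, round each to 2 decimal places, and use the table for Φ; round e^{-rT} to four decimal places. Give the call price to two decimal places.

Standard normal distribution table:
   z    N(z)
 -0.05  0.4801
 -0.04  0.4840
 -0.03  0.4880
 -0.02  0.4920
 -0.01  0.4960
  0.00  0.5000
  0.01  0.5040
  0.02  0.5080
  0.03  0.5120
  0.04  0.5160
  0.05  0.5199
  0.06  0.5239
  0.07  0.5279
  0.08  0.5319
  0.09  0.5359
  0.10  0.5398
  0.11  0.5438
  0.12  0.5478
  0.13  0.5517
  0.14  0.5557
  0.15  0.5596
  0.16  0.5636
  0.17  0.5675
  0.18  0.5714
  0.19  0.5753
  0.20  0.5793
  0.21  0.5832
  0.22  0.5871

$34.92

T = 0.3333;  σ√T = 0.2021
d₁ = [ln(399/401) + (0.065 + ½·0.35²)·0.3333] / (σ√T) = (-0.0050 + 0.0421) / 0.2021 = 0.1835 ⇒ 0.18
d₂ = 0.1835 − 0.2021 = -0.0186 ⇒ -0.02
e^(−rT) = e^(−0.065·0.3333) = 0.9786
N(d₁) = N(0.18) = 0.5714;  N(d₂) = N(-0.02) = 0.4920
C = 399·0.5714 − 401·0.9786·0.4920 = 227.9886 − 193.0700 = 34.9186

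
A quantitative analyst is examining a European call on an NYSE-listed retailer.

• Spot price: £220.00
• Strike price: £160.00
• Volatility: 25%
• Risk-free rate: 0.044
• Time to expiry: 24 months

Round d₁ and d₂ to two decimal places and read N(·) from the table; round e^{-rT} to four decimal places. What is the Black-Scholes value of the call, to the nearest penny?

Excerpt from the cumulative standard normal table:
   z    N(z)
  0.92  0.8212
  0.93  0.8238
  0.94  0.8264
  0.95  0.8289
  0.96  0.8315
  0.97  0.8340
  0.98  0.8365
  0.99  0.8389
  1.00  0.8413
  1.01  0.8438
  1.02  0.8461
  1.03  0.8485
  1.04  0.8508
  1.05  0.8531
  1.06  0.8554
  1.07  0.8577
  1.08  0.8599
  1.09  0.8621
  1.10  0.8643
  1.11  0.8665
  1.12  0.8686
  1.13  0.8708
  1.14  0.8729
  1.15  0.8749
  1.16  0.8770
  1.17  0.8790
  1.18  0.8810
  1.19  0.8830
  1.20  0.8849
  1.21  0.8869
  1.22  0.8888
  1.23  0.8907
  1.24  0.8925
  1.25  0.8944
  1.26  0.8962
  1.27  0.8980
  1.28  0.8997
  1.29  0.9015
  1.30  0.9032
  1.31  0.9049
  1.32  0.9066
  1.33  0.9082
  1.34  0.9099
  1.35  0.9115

£77.60

σ√T = 0.25·√2 = 0.3536
d₁ = [ln(220/160) + (0.044 + 0.25²/2)·2] / 0.3536 = [0.3185 + 0.1505] / 0.3536 = 1.3264 which rounds to 1.33
d₂ = d₁ − σ√T = 1.3264 − 0.3536 = 0.9728 which rounds to 0.97
e^(−rT) = e^(−0.044·2) = 0.9158
N(d₁) = N(1.33) = 0.9082;  N(d₂) = N(0.97) = 0.8340
C = 220·0.9082 − 160·0.9158·0.8340 = 199.8040 − 122.2044 = 77.5996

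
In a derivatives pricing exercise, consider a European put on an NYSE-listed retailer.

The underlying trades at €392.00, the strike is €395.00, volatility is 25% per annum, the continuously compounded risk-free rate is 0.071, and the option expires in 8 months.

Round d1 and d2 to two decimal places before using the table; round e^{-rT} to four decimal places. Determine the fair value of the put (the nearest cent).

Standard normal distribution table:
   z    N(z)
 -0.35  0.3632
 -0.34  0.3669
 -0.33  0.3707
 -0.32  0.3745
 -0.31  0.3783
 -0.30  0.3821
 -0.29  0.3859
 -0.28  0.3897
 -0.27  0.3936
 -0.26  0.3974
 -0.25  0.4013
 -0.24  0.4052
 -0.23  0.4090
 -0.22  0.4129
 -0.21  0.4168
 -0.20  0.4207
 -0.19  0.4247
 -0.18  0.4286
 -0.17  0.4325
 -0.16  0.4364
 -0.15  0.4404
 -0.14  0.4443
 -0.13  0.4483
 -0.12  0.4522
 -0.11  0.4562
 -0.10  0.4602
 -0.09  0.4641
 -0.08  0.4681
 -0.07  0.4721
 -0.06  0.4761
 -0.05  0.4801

€25.07

T = 0.6667;  σ√T = 0.2041
ln(S/K) + (r + σ²/2)T = ln(392/395) + (0.071 + 0.25²/2)·0.6667 = -0.0076 + 0.0682 = 0.0605
d₁ = 0.0605 / 0.2041 = 0.2966 → 0.30
d₂ = d₁ − σ√T = 0.2966 − 0.2041 = 0.0925 → 0.09
exp(−rT) = exp(−0.071·0.6667) = 0.9538
N(−d₂) = N(-0.09) = 0.4641;  N(−d₁) = N(-0.30) = 0.3821
P = 395·0.9538·0.4641 − 392·0.3821 = 174.8501 − 149.7832 = 25.0669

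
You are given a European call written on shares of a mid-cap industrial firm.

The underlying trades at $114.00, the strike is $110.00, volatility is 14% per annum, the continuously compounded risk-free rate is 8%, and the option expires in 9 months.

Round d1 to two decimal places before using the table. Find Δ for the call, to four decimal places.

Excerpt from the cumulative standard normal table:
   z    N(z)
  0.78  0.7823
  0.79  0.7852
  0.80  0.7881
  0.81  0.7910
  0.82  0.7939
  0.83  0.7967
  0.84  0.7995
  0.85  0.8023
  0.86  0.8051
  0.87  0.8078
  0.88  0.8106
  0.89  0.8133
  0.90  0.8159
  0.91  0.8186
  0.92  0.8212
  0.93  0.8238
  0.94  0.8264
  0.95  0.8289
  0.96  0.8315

0.8023

σ√T = 0.14·√0.75 = 0.1212
ln(S/K) + (r + σ²/2)T = ln(114/110) + (0.08 + 0.14²/2)·0.75 = 0.0357 + 0.0674 = 0.1031
d₁ = 0.1031 / 0.1212 = 0.8501 → 0.85
N(d₁) = N(0.85) = 0.8023
Δ_call = N(d₁) = 0.8023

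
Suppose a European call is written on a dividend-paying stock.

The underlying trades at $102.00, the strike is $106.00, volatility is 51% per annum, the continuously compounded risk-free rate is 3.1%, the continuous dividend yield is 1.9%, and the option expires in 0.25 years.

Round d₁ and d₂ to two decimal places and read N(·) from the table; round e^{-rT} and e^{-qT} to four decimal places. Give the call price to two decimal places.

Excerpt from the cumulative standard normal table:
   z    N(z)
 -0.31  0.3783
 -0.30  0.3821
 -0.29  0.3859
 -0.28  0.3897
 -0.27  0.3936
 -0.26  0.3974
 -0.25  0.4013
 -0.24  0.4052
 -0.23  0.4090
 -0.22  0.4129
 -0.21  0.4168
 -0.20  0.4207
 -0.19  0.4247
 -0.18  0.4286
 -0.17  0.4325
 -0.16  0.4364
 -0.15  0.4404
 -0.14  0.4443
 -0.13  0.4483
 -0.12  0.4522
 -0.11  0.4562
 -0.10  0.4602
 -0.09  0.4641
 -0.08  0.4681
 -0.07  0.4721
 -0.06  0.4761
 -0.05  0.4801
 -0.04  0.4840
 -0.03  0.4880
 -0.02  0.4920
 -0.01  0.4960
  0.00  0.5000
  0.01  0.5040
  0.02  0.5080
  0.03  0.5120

$8.95

σ√T = 0.51 × 0.5000 = 0.2550
ln(S/K) + (r − q + σ²/2)T = ln(102/106) + (0.031 − 0.019 + 0.51²/2)·0.25 = -0.0385 + 0.0355 = -0.0030
d₁ = -0.0030 / 0.2550 = -0.0116 ⇒ -0.01
d₂ = d₁ − σ√T = -0.0116 − 0.2550 = -0.2666 ⇒ -0.27
e^(−qT) = e^(−0.019·0.25) = 0.9953;  e^(−rT) = e^(−0.031·0.25) = 0.9923
C = 102·0.9953·N(-0.01) − 106·0.9923·N(-0.27) = 102·0.9953·0.4960 − 106·0.9923·0.3936 = 50.3542 − 41.4003 = 8.9539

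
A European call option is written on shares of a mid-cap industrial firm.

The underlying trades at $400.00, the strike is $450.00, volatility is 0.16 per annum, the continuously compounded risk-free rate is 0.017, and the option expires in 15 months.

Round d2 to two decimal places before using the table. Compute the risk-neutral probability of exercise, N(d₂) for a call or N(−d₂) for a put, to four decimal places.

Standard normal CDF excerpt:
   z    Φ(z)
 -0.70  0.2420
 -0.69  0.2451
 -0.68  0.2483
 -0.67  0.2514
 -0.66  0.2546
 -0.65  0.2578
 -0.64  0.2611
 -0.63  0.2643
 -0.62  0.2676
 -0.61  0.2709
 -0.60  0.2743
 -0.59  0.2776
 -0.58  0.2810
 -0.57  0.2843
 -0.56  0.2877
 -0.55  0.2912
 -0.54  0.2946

σ√T = 0.16 × 1.1180 = 0.1789
d₁ = [ln(400/450) + (0.017 + 0.16²/2)·1.25] / 0.1789 = [-0.1178 + 0.0372] / 0.1789 = -0.4502 ≈ -0.45
d₂ = d₁ − σ√T = -0.4502 − 0.1789 = -0.6291 ≈ -0.63
Risk-neutral Pr[S_T > K] = N(d₂) = N(-0.63) = 0.2643

0.2643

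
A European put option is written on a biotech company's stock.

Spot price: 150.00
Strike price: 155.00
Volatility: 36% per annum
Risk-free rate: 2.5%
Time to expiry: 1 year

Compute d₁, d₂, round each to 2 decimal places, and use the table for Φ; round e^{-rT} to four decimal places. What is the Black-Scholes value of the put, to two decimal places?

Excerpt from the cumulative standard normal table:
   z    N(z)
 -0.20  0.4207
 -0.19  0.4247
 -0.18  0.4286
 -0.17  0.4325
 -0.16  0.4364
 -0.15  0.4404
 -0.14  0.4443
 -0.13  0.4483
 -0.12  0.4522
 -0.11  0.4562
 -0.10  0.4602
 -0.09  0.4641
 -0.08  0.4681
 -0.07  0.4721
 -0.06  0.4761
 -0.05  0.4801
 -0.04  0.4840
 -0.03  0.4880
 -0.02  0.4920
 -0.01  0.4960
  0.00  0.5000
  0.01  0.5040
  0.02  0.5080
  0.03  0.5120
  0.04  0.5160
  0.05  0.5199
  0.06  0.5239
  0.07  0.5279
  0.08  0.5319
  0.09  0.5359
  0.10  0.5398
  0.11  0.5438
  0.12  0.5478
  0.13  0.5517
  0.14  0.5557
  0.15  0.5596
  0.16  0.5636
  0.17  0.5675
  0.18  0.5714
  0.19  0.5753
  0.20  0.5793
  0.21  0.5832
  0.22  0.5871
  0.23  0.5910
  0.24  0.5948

22.11

T = 1;  σ√T = 0.3600
d₁ = [ln(150/155) + (0.025 + 0.36²/2)·1] / 0.3600 = [-0.0328 + 0.0898] / 0.3600 = 0.1584 ≈ 0.16
d₂ = d₁ − σ√T = 0.1584 − 0.3600 = -0.2016 ≈ -0.20
exp(−rT) = exp(−0.025·1) = 0.9753
N(−d₂) = N(0.20) = 0.5793;  N(−d₁) = N(-0.16) = 0.4364
P = 155·0.9753·0.5793 − 150·0.4364 = 87.5736 − 65.4600 = 22.1136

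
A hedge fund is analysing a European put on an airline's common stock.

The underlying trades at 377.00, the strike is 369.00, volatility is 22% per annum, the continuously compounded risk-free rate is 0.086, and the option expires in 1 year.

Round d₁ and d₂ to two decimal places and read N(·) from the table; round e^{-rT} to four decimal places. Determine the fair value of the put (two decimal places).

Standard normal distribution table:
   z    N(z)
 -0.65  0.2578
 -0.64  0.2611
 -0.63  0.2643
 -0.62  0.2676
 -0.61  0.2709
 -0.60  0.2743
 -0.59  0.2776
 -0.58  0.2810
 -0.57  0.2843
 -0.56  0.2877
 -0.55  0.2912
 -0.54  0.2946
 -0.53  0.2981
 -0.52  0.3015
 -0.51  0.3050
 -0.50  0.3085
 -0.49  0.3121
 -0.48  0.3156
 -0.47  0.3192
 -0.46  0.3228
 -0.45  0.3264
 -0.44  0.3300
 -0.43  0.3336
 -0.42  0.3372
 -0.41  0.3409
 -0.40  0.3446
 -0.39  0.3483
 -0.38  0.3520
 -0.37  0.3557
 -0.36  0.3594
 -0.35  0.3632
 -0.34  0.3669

15.77

σ√T = 0.22·√1 = 0.2200
d₁ = [ln(377/369) + (0.086 + 0.22²/2)·1] / 0.2200 = [0.0214 + 0.1102] / 0.2200 = 0.5984 → 0.60
d₂ = d₁ − σ√T = 0.5984 − 0.2200 = 0.3784 → 0.38
exp(−rT) = exp(−0.086·1) = 0.9176
P = 369·0.9176·N(-0.38) − 377·N(-0.60) = 369·0.9176·0.3520 − 377·0.2743 = 119.1852 − 103.4111 = 15.7741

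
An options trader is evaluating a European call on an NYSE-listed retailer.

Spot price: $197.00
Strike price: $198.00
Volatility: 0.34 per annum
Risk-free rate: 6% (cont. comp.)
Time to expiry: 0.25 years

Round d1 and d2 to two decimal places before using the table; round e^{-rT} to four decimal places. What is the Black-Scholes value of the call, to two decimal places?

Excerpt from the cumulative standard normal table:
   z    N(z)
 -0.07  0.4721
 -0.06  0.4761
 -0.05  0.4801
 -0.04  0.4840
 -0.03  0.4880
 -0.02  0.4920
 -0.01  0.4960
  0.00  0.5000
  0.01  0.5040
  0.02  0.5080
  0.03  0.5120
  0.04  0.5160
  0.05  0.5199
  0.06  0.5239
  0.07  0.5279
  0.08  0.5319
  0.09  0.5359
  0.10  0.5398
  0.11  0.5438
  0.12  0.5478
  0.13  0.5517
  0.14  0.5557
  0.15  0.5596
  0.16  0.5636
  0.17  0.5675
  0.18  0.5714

$14.29

T = 0.25;  σ√T = 0.1700
d₁ = [ln(197/198) + (0.06 + 0.34²/2)·0.25] / 0.1700 = [-0.0051 + 0.0295] / 0.1700 = 0.1435 ⇒ 0.14
d₂ = d₁ − σ√T = 0.1435 − 0.1700 = -0.0265 ⇒ -0.03
exp(−rT) = exp(−0.06·0.25) = 0.9851
N(d₁) = N(0.14) = 0.5557;  N(d₂) = N(-0.03) = 0.4880
C = 197·0.5557 − 198·0.9851·0.4880 = 109.4729 − 95.1843 = 14.2886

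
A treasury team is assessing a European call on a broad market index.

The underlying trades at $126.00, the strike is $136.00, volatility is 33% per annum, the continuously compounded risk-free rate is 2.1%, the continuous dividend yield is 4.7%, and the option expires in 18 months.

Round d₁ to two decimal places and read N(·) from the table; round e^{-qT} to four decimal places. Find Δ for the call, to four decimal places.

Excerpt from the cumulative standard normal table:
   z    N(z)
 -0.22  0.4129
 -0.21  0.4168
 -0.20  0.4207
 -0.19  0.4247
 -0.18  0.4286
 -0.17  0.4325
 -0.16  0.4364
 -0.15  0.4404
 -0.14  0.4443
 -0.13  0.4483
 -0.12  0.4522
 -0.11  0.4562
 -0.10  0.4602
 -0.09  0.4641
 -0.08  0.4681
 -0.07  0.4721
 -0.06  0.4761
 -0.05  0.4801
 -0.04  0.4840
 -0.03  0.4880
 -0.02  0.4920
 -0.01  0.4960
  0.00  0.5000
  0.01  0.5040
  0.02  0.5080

0.4362

σ√T = 0.33·√1.5 = 0.4042
d₁ = [ln(126/136) + (0.021 − 0.047 + 0.33²/2)·1.5] / 0.4042 = [-0.0764 + 0.0427] / 0.4042 = -0.0834 ⇒ -0.08
N(d₁) = N(-0.08) = 0.4681
Δ_call = exp(−qT)·N(d₁) = 0.9319·0.4681 = 0.4362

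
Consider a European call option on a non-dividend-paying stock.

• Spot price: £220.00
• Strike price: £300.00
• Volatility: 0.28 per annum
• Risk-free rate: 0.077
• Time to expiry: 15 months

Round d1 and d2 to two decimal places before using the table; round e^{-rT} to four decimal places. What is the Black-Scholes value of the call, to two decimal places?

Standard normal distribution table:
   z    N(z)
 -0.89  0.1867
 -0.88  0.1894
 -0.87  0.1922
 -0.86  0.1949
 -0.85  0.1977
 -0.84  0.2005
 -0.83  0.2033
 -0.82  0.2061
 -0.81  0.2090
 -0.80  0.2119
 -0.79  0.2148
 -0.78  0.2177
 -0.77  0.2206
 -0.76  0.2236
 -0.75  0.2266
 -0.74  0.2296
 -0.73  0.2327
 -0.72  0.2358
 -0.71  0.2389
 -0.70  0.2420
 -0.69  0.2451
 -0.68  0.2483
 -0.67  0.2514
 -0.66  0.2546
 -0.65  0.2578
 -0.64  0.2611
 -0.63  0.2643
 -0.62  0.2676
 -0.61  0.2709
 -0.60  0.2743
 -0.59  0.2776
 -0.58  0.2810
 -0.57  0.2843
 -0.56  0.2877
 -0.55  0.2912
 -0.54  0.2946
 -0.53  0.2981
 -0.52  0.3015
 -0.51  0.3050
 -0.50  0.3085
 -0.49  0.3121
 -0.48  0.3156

£10.95

σ√T = 0.28 × 1.1180 = 0.3130
d₁ = [ln(220/300) + (0.077 + 0.28²/2)·1.25] / 0.3130 = [-0.3102 + 0.1452] / 0.3130 = -0.5268 ⇒ -0.53
d₂ = d₁ − σ√T = -0.5268 − 0.3130 = -0.8398 ⇒ -0.84
exp(−rT) = exp(−0.077·1.25) = 0.9082
C = 220·N(-0.53) − 300·0.9082·N(-0.84) = 220·0.2981 − 300·0.9082·0.2005 = 65.5820 − 54.6282 = 10.9538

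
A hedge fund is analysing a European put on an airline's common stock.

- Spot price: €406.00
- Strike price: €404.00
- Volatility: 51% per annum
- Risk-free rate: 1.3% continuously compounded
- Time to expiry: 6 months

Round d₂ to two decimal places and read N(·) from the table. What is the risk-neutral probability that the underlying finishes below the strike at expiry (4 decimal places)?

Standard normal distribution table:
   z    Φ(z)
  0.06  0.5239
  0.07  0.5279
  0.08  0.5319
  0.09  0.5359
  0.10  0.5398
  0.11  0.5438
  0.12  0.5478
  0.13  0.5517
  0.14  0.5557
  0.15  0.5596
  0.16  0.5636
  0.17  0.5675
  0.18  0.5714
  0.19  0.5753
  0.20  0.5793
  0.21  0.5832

0.5596

σ√T = 0.51 × 0.7071 = 0.3606
d₁ = [ln(406/404) + (0.013 + 0.51²/2)·0.5] / 0.3606 = [0.0049 + 0.0715] / 0.3606 = 0.2120 which rounds to 0.21
d₂ = d₁ − σ√T = 0.2120 − 0.3606 = -0.1486 which rounds to -0.15
Pr(exercise) under Q = N(−d₂) = N(0.15) = 0.5596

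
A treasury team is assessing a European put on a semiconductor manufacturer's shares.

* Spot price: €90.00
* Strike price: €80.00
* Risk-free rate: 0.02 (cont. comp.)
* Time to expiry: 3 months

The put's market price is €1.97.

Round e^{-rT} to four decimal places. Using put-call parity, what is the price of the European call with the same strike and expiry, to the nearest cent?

€12.37

exp(−rT) = exp(−0.02·0.25) = 0.9950
Put-call parity: C − P = S − K·e^(−rT) = 90 − 80·0.9950 = 90 − 79.6000 = 10.4000
C = P + (C − P) = 1.97 + (10.4000) = 12.3700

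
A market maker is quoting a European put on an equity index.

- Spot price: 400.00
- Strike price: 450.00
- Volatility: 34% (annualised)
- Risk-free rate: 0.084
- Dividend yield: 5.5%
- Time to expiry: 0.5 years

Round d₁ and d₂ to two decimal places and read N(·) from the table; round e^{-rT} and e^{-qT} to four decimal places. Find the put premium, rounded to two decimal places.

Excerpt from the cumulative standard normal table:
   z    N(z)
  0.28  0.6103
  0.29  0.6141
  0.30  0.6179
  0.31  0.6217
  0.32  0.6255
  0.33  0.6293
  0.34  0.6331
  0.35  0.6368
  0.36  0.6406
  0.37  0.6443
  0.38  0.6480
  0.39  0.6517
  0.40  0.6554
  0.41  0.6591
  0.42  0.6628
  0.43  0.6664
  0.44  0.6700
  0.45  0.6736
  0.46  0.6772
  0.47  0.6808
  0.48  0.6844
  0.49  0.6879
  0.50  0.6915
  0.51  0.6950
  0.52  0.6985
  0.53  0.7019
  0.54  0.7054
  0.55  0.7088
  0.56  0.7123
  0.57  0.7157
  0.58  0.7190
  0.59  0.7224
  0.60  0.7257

T = 0.5;  σ√T = 0.2404
d₁ = [ln(400/450) + (0.084 − 0.055 + 0.34²/2)·0.5] / 0.2404 = [-0.1178 + 0.0434] / 0.2404 = -0.3094 → -0.31
d₂ = d₁ − σ√T = -0.3094 − 0.2404 = -0.5498 → -0.55
exp(−qT) = exp(−0.055·0.5) = 0.9729;  exp(−rT) = exp(−0.084·0.5) = 0.9589
P = 450·0.9589·N(0.55) − 400·0.9729·N(0.31) = 450·0.9589·0.7088 − 400·0.9729·0.6217 = 305.8507 − 241.9408 = 63.9100

63.91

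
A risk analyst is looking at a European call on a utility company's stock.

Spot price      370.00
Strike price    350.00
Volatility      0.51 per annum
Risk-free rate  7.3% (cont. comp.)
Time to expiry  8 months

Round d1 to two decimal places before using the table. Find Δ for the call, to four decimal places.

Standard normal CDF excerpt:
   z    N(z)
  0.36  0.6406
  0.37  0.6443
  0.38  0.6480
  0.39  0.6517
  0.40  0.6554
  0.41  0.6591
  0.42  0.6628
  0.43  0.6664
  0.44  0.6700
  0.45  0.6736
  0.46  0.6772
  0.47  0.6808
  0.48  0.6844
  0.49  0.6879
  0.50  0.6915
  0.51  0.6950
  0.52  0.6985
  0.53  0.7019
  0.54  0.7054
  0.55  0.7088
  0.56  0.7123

0.6772

T = 0.6667;  σ√T = 0.4164
d₁ = [ln(370/350) + (0.073 + ½·0.51²)·0.6667] / (σ√T) = (0.0556 + 0.1354) / 0.4164 = 0.4585 which rounds to 0.46
N(d₁) = N(0.46) = 0.6772
Δ_call = N(d₁) = 0.6772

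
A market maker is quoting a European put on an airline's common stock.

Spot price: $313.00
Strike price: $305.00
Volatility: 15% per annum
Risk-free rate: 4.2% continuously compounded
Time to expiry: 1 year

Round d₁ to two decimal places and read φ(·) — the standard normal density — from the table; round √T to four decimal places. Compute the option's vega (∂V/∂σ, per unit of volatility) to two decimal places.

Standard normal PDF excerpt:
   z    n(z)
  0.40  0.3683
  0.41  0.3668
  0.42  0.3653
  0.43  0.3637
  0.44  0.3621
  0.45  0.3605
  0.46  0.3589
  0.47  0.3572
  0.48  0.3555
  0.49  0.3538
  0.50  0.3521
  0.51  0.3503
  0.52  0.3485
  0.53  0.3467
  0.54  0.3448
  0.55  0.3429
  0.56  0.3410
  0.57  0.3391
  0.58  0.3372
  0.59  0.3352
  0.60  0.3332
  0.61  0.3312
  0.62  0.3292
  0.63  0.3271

108.52

T = 1;  σ√T = 0.1500
d₁ = [ln(313/305) + (0.042 + ½·0.15²)·1] / (σ√T) = (0.0259 + 0.0533) / 0.1500 = 0.5276 → 0.53
√T = √1 = 1.0000
φ(d₁) = φ(0.53) = 0.3467
vega = S·φ(d₁)·√T = 313·0.3467·1.0000 = 108.5171
(Vega is the same for a European call and put with the same parameters.)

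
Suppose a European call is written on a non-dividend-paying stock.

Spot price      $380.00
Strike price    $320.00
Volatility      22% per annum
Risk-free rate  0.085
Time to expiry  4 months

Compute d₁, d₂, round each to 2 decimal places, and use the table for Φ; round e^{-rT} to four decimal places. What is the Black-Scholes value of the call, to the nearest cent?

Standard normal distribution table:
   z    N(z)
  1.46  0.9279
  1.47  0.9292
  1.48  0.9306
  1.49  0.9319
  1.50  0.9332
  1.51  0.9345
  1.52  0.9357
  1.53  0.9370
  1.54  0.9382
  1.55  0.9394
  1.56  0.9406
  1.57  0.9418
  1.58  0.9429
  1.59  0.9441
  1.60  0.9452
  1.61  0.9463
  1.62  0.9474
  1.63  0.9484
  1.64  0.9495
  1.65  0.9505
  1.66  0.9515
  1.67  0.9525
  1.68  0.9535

σ√T = 0.22·√0.3333 = 0.1270
d₁ = [ln(380/320) + (0.085 + ½·0.22²)·0.3333] / (σ√T) = (0.1719 + 0.0364) / 0.1270 = 1.6395 → 1.64
d₂ = 1.6395 − 0.1270 = 1.5125 → 1.51
exp(−rT) = exp(−0.085·0.3333) = 0.9721
N(d₁) = N(1.64) = 0.9495;  N(d₂) = N(1.51) = 0.9345
C = 380·0.9495 − 320·0.9721·0.9345 = 360.8100 − 290.6968 = 70.1132

$70.11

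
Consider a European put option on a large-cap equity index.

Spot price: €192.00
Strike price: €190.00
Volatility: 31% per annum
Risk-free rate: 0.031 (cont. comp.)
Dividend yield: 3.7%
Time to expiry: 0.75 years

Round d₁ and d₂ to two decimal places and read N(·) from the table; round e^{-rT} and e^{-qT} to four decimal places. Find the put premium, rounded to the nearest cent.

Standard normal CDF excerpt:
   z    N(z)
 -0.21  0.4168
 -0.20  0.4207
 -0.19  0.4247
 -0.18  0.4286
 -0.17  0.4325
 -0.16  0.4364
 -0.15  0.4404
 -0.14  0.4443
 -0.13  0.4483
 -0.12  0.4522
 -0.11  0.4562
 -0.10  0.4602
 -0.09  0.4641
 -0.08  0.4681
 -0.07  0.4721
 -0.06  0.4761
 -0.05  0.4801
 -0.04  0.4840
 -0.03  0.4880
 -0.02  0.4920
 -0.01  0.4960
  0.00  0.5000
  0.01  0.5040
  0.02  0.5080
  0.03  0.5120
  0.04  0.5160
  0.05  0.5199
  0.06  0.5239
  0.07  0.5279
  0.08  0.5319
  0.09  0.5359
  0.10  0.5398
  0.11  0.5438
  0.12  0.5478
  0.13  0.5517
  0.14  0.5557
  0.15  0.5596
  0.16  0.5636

σ√T = 0.31 × 0.8660 = 0.2685
d₁ = [ln(192/190) + (0.031 − 0.037 + 0.31²/2)·0.75] / 0.2685 = [0.0105 + 0.0315] / 0.2685 = 0.1565 → 0.16
d₂ = d₁ − σ√T = 0.1565 − 0.2685 = -0.1120 → -0.11
e^(−qT) = e^(−0.037·0.75) = 0.9726;  e^(−rT) = e^(−0.031·0.75) = 0.9770
P = 190·0.9770·N(0.11) − 192·0.9726·N(-0.16) = 190·0.9770·0.5438 − 192·0.9726·0.4364 = 100.9456 − 81.4930 = 19.4526

€19.45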